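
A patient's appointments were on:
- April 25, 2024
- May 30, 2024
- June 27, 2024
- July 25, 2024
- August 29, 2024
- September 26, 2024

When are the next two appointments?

October 31, 2024; November 28, 2024

These are Thursdays with 35, 28, 28, 35, 28-day gaps.
Each is the final Thursday of its month — May 30, 2024 is past the 28th, so '4th Thursday' doesn't fit.
Last Thursday of October 2024: October 31, 2024.
Last Thursday of November 2024: November 28, 2024.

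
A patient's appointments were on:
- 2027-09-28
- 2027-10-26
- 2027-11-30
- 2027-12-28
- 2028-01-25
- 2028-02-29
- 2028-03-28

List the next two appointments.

2028-04-25, 2028-05-30

These are Tuesdays with 28, 35, 28, 28, 35, 28-day gaps.
Each is the final Tuesday of its month — 2027-11-30 is past the 28th, so '4th Tuesday' doesn't fit.
April 2028 ends with Tuesday 2028-04-25.
Last Tuesday of May 2028: 2028-05-30.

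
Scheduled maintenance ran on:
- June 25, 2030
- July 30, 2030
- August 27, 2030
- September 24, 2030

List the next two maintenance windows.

October 29, 2030; November 26, 2030

These are Tuesdays with 35, 28, 28-day gaps.
Each is the final Tuesday of its month — July 30, 2030 is past the 28th, so '4th Tuesday' doesn't fit.
Last Tuesday of October 2030: October 29, 2030.
November 2030 ends with Tuesday November 26, 2030.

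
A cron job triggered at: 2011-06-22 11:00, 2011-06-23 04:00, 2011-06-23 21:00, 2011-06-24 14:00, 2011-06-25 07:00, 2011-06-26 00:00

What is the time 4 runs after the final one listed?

2011-06-28 20:00

The interval is a steady 17 hours (17, 17, 17, 17, 17).
2011-06-26 00:00 + 17 h = 2011-06-26 17:00.
2011-06-26 17:00 + 17 h = 2011-06-27 10:00.
2011-06-27 10:00 + 17 h = 2011-06-28 03:00.
2011-06-28 03:00 + 17 h = 2011-06-28 20:00.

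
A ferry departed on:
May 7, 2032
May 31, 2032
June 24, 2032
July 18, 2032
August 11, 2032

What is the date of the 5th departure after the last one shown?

December 9, 2032

The spacing is 24, 24, 24, 24 days — always 24 days.
August 11, 2032 + 24 days = September 4, 2032.
September 4, 2032 + 24 days = September 28, 2032.
September 28, 2032 + 24 days = October 22, 2032.
October 22, 2032 + 24 days = November 15, 2032.
November 15, 2032 + 24 days = December 9, 2032.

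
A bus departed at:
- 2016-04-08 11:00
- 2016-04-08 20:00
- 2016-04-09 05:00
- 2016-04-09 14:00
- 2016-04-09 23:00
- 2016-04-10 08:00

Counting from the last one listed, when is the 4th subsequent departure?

2016-04-11 20:00

Gaps: 9, 9, 9, 9, 9 hours — each event is 9 hours after the previous one.
2016-04-10 08:00 + 9 h = 2016-04-10 17:00.
2016-04-10 17:00 + 9 h = 2016-04-11 02:00.
2016-04-11 02:00 + 9 h = 2016-04-11 11:00.
2016-04-11 11:00 + 9 h = 2016-04-11 20:00.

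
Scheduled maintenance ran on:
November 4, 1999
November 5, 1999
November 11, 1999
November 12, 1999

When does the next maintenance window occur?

November 18, 1999

Gaps: 1, 6, 1 days — not constant, but cyclic with period 2.
The events fall on every Thursday and Friday.
The following Thursday is November 18, 1999.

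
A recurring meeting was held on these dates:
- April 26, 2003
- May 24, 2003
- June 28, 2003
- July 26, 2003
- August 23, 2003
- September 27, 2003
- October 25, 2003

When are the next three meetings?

November 22, 2003; December 27, 2003; January 24, 2004

These are Saturdays at 28- or 35-day spacing (28, 35, 28, 28, 35, 28).
The pattern: 4th Saturday of the month.
November 2003 — 4th Saturday is November 22, 2003.
December 2003 — 4th Saturday is December 27, 2003.
January 2004 — 4th Saturday is January 24, 2004.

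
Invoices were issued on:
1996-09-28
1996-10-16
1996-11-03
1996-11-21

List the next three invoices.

Gaps between consecutive events: 18, 18, 18 days — a constant 18-day interval.
1996-11-21 + 18 days = 1996-12-09.
1996-12-09 + 18 days = 1996-12-27.
1996-12-27 + 18 days = 1997-01-14.

1996-12-09, 1996-12-27, 1997-01-14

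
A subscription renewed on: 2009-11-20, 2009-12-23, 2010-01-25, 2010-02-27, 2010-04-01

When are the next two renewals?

Gaps between consecutive events: 33, 33, 33, 33 days — a constant 33-day interval.
2010-04-01 + 33 days = 2010-05-04.
2010-05-04 + 33 days = 2010-06-06.

2010-05-04, 2010-06-06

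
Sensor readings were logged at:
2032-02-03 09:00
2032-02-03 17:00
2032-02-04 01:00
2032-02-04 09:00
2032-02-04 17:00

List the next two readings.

2032-02-05 01:00, 2032-02-05 09:00

Spacing: 8, 8, 8, 8 h — constant 8 h.
2032-02-04 17:00 + 8 h = 2032-02-05 01:00.
2032-02-05 01:00 + 8 h = 2032-02-05 09:00.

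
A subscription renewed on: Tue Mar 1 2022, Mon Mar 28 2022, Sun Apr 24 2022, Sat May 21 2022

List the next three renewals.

Fri Jun 17 2022, Thu Jul 14 2022, Wed Aug 10 2022

The spacing is 27, 27, 27 days — always 27 days.
Sat May 21 2022 + 27 days = Fri Jun 17 2022.
Fri Jun 17 2022 + 27 days = Thu Jul 14 2022.
Thu Jul 14 2022 + 27 days = Wed Aug 10 2022.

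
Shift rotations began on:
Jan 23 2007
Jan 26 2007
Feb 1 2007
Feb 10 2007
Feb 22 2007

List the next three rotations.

Intervals are 3, 6, 9, 12 days — an arithmetic progression with common difference 3.
Next gap: 15 days. Feb 22 2007 + 15 days = Mar 9 2007.
Next gap: 18 days. Mar 9 2007 + 18 days = Mar 27 2007.
Next gap: 21 days. Mar 27 2007 + 21 days = Apr 17 2007.

Mar 9 2007, Mar 27 2007, Apr 17 2007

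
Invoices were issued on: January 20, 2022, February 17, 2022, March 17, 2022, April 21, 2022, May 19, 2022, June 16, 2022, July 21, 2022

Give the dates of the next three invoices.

These are Thursdays at 28- or 35-day spacing (28, 28, 35, 28, 28, 35).
The pattern: 3rd Thursday of the month.
August 2022 — 3rd Thursday is August 18, 2022.
September 2022 — 3rd Thursday is September 15, 2022.
3rd Thursday of October 2022: October 20, 2022.

August 18, 2022; September 15, 2022; October 20, 2022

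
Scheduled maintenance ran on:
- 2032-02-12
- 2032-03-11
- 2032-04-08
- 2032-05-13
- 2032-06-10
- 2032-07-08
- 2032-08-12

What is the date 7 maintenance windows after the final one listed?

2033-03-10

These are Thursdays at 28- or 35-day spacing (28, 28, 35, 28, 28, 35).
The pattern: 2nd Thursday of the month.
September 2032 — 2nd Thursday is 2032-09-09.
2nd Thursday of October 2032: 2032-10-14.
November 2032 — 2nd Thursday is 2032-11-11.
December 2032 — 2nd Thursday is 2032-12-09.
2nd Thursday of January 2033: 2033-01-13.
February 2033 — 2nd Thursday is 2033-02-10.
March 2033 — 2nd Thursday is 2033-03-10.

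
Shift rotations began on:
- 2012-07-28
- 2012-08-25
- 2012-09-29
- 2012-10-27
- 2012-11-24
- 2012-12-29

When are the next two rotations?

These are Saturdays with 28, 35, 28, 28, 35-day gaps.
Each is the final Saturday of its month — 2012-09-29 is past the 28th, so '4th Saturday' doesn't fit.
January 2013 ends with Saturday 2013-01-26.
Last Saturday of February 2013: 2013-02-23.

2013-01-26, 2013-02-23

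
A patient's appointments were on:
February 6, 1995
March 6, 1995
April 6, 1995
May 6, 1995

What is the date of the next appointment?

Each date is the 6th; the gaps (28, 31, 30) track the month lengths.
The rule is the 6th of each month.
Next: June 1995 → June 6, 1995.

June 6, 1995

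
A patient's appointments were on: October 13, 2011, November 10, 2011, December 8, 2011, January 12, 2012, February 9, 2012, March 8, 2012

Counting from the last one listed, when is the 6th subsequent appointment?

Gaps: 28, 28, 35, 28, 28 days — a mix of 28 and 35. Every date is a Thursday.
Each is the 2nd Thursday of its month.
April 2012 — 2nd Thursday is April 12, 2012.
2nd Thursday of May 2012: May 10, 2012.
June 2012 — 2nd Thursday is June 14, 2012.
July 2012 — 2nd Thursday is July 12, 2012.
August 2012 — 2nd Thursday is August 9, 2012.
2nd Thursday of September 2012: September 13, 2012.

September 13, 2012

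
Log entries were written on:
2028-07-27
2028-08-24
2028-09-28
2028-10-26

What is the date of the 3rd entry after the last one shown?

Gaps: 28, 35, 28 days — a mix of 28 and 35. Every date is a Thursday.
Each is the 4th Thursday of its month.
4th Thursday of November 2028: 2028-11-23.
4th Thursday of December 2028: 2028-12-28.
4th Thursday of January 2029: 2029-01-25.

2029-01-25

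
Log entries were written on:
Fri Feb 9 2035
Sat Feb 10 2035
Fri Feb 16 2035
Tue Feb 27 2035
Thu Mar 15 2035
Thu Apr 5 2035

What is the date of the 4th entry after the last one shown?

Fri Aug 17 2035

The spacing grows by 5 each time: 1, 6, 11, 16, 21 days.
Next gap: 26 days. Thu Apr 5 2035 + 26 days = Tue May 1 2035.
Next gap: 31 days. Tue May 1 2035 + 31 days = Fri Jun 1 2035.
Next gap: 36 days. Fri Jun 1 2035 + 36 days = Sat Jul 7 2035.
Next gap: 41 days. Sat Jul 7 2035 + 41 days = Fri Aug 17 2035.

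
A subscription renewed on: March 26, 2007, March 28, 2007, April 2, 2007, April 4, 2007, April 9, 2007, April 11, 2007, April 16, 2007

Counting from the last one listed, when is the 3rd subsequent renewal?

April 25, 2007

Gaps: 2, 5, 2, 5, 2, 5 days — not constant, but cyclic with period 2.
The events fall on every Monday and Wednesday.
The following Wednesday is April 18, 2007.
Next Monday: April 23, 2007.
The following Wednesday is April 25, 2007.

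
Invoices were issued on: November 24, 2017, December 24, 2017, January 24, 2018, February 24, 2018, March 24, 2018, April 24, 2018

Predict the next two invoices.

The day-of-month is always 24 (30, 31, 31, 28, 31 days between events).
So this recurs on the 24th of each month.
May 2018: May 24, 2018.
June 2018: June 24, 2018.

May 24, 2018; June 24, 2018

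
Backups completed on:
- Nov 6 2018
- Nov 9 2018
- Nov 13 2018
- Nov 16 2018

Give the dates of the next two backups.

Nov 20 2018, Nov 23 2018

Every event lands on a Tuesday or Friday (gaps cycle 3, 4, 3).
So the schedule is: every Tuesday and Friday.
The following Tuesday is Nov 20 2018.
Next Friday: Nov 23 2018.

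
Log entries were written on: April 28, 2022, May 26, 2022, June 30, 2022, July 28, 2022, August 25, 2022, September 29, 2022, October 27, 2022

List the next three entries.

All Thursdays; the gaps (28, 35, 28, 28, 35, 28) vary with month length.
This is the last Thursday of each month.
November 2022 ends with Thursday November 24, 2022.
December 2022 ends with Thursday December 29, 2022.
Last Thursday of January 2023: January 26, 2023.

November 24, 2022; December 29, 2022; January 26, 2023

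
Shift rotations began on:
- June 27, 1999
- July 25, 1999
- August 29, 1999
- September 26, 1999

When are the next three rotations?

October 31, 1999; November 28, 1999; December 26, 1999

All Sundays; the gaps (28, 35, 28) vary with month length.
This is the last Sunday of each month.
October 1999 ends with Sunday October 31, 1999.
Last Sunday of November 1999: November 28, 1999.
Last Sunday of December 1999: December 26, 1999.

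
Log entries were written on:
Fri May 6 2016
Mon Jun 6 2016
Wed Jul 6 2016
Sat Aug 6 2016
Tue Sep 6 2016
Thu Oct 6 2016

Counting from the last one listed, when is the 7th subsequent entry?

Gaps: 31, 30, 31, 31, 30 days — not constant. Every event is on the 6th of the month.
Pattern: the 6th of each month.
November 2016: Sun Nov 6 2016.
December 2016: Tue Dec 6 2016.
January 2017: Fri Jan 6 2017.
Next: February 2017 → Mon Feb 6 2017.
Next: March 2017 → Mon Mar 6 2017.
April 2017: Thu Apr 6 2017.
May 2017: Sat May 6 2017.

Sat May 6 2017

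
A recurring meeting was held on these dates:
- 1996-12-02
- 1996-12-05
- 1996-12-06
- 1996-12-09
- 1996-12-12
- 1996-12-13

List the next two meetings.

1996-12-16, 1996-12-19

The gap pattern 3, 1, 3, 3, 1 repeats every 3 events.
These are the Mondays, Thursdays and Fridays of each week.
The following Monday is 1996-12-16.
Next Thursday: 1996-12-19.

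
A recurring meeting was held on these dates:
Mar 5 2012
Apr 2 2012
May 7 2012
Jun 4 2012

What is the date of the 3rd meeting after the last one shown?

These are Mondays at 28- or 35-day spacing (28, 35, 28).
The pattern: 1st Monday of the month.
July 2012 — 1st Monday is Jul 2 2012.
August 2012 — 1st Monday is Aug 6 2012.
1st Monday of September 2012: Sep 3 2012.

Sep 3 2012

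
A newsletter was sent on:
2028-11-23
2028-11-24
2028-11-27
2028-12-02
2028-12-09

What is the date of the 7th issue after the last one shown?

2029-03-24

Intervals are 1, 3, 5, 7 days — an arithmetic progression with common difference 2.
Next gap: 9 days. 2028-12-09 + 9 days = 2028-12-18.
Next gap: 11 days. 2028-12-18 + 11 days = 2028-12-29.
Next gap: 13 days. 2028-12-29 + 13 days = 2029-01-11.
Next gap: 15 days. 2029-01-11 + 15 days = 2029-01-26.
Next gap: 17 days. 2029-01-26 + 17 days = 2029-02-12.
Next gap: 19 days. 2029-02-12 + 19 days = 2029-03-03.
Next gap: 21 days. 2029-03-03 + 21 days = 2029-03-24.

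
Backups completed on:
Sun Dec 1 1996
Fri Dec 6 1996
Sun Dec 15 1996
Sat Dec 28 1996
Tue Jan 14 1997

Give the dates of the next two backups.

Tue Feb 4 1997, Sat Mar 1 1997

Intervals are 5, 9, 13, 17 days — an arithmetic progression with common difference 4.
Next gap: 21 days. Tue Jan 14 1997 + 21 days = Tue Feb 4 1997.
Next gap: 25 days. Tue Feb 4 1997 + 25 days = Sat Mar 1 1997.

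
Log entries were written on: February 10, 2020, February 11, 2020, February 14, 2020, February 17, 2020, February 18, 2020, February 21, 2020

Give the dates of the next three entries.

February 24, 2020; February 25, 2020; February 28, 2020

Gaps: 1, 3, 3, 1, 3 days — not constant, but cyclic with period 3.
The events fall on every Monday, Tuesday and Friday.
The following Monday is February 24, 2020.
Next Tuesday: February 25, 2020.
Next Friday: February 28, 2020.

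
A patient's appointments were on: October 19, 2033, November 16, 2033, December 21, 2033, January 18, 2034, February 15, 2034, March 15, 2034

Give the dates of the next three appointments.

April 19, 2034; May 17, 2034; June 21, 2034

All dates are Wednesdays, 28, 35, 28, 28, 28 days apart.
Specifically, the 3rd Wednesday of each month.
April 2034 — 3rd Wednesday is April 19, 2034.
3rd Wednesday of May 2034: May 17, 2034.
June 2034 — 3rd Wednesday is June 21, 2034.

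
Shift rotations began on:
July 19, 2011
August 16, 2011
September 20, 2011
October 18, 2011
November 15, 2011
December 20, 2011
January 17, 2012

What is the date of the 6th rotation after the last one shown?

These are Tuesdays at 28- or 35-day spacing (28, 35, 28, 28, 35, 28).
The pattern: 3rd Tuesday of the month.
February 2012 — 3rd Tuesday is February 21, 2012.
3rd Tuesday of March 2012: March 20, 2012.
April 2012 — 3rd Tuesday is April 17, 2012.
3rd Tuesday of May 2012: May 15, 2012.
June 2012 — 3rd Tuesday is June 19, 2012.
July 2012 — 3rd Tuesday is July 17, 2012.

July 17, 2012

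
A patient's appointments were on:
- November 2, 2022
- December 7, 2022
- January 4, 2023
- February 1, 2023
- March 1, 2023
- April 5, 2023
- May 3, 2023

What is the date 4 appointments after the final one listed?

September 6, 2023

These are Wednesdays at 28- or 35-day spacing (35, 28, 28, 28, 35, 28).
The pattern: 1st Wednesday of the month.
June 2023 — 1st Wednesday is June 7, 2023.
1st Wednesday of July 2023: July 5, 2023.
1st Wednesday of August 2023: August 2, 2023.
September 2023 — 1st Wednesday is September 6, 2023.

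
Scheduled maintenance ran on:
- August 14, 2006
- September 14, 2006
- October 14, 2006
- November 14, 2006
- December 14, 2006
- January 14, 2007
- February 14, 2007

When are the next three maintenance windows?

March 14, 2007; April 14, 2007; May 14, 2007

Each date is the 14th; the gaps (31, 30, 31, 30, 31, 31) track the month lengths.
The rule is the 14th of each month.
Next: March 2007 → March 14, 2007.
Next: April 2007 → April 14, 2007.
Next: May 2007 → May 14, 2007.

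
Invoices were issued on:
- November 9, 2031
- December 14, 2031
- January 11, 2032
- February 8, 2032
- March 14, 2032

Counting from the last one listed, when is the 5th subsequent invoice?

August 8, 2032

Gaps: 35, 28, 28, 35 days — a mix of 28 and 35. Every date is a Sunday.
Each is the 2nd Sunday of its month.
2nd Sunday of April 2032: April 11, 2032.
2nd Sunday of May 2032: May 9, 2032.
2nd Sunday of June 2032: June 13, 2032.
July 2032 — 2nd Sunday is July 11, 2032.
2nd Sunday of August 2032: August 8, 2032.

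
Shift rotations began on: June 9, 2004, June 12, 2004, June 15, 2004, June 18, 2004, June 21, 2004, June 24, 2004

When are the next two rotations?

June 27, 2004; June 30, 2004

The spacing is 3, 3, 3, 3, 3 days — always 3 days.
June 24, 2004 + 3 days = June 27, 2004.
June 27, 2004 + 3 days = June 30, 2004.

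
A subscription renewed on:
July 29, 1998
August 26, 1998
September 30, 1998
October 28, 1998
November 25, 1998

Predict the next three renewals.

December 30, 1998; January 27, 1999; February 24, 1999

These are Wednesdays with 28, 35, 28, 28-day gaps.
Each is the final Wednesday of its month — July 29, 1998 is past the 28th, so '4th Wednesday' doesn't fit.
December 1998 ends with Wednesday December 30, 1998.
Last Wednesday of January 1999: January 27, 1999.
Last Wednesday of February 1999: February 24, 1999.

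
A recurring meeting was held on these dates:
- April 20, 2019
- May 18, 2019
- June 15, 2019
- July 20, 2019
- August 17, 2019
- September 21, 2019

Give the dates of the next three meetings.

All dates are Saturdays, 28, 28, 35, 28, 35 days apart.
Specifically, the 3rd Saturday of each month.
October 2019 — 3rd Saturday is October 19, 2019.
November 2019 — 3rd Saturday is November 16, 2019.
December 2019 — 3rd Saturday is December 21, 2019.

October 19, 2019; November 16, 2019; December 21, 2019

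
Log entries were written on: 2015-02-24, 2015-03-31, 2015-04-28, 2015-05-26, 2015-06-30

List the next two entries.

2015-07-28, 2015-08-25

These are Tuesdays with 35, 28, 28, 35-day gaps.
Each is the final Tuesday of its month — 2015-03-31 is past the 28th, so '4th Tuesday' doesn't fit.
Last Tuesday of July 2015: 2015-07-28.
Last Tuesday of August 2015: 2015-08-25.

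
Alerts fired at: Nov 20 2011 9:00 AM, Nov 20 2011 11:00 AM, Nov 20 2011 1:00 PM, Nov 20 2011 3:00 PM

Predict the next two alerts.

Spacing: 2, 2, 2 h — constant 2 h.
Nov 20 2011 3:00 PM + 2 h = Nov 20 2011 5:00 PM.
Nov 20 2011 5:00 PM + 2 h = Nov 20 2011 7:00 PM.

Nov 20 2011 5:00 PM, Nov 20 2011 7:00 PM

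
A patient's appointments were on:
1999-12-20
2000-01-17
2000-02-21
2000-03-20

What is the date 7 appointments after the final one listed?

These are Mondays at 28- or 35-day spacing (28, 35, 28).
The pattern: 3rd Monday of the month.
3rd Monday of April 2000: 2000-04-17.
3rd Monday of May 2000: 2000-05-15.
June 2000 — 3rd Monday is 2000-06-19.
July 2000 — 3rd Monday is 2000-07-17.
3rd Monday of August 2000: 2000-08-21.
September 2000 — 3rd Monday is 2000-09-18.
3rd Monday of October 2000: 2000-10-16.

2000-10-16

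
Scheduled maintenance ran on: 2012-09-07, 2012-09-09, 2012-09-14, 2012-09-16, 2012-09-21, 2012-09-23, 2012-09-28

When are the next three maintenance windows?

2012-09-30, 2012-10-05, 2012-10-07

The gap pattern 2, 5, 2, 5, 2, 5 repeats every 2 events.
These are the Fridays and Sundays of each week.
Next Sunday: 2012-09-30.
The following Friday is 2012-10-05.
Next Sunday: 2012-10-07.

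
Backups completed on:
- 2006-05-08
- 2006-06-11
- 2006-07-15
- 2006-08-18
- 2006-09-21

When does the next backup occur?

The spacing is 34, 34, 34, 34 days — always 34 days.
2006-09-21 + 34 days = 2006-10-25.

2006-10-25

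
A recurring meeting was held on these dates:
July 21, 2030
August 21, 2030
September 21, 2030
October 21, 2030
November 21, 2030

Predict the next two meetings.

December 21, 2030; January 21, 2031

Each date is the 21st; the gaps (31, 31, 30, 31) track the month lengths.
The rule is the 21st of each month.
Next: December 2030 → December 21, 2030.
Next: January 2031 → January 21, 2031.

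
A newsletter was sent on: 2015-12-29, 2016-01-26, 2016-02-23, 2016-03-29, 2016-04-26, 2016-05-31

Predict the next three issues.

These are Tuesdays with 28, 28, 35, 28, 35-day gaps.
Each is the final Tuesday of its month — 2015-12-29 is past the 28th, so '4th Tuesday' doesn't fit.
June 2016 ends with Tuesday 2016-06-28.
July 2016 ends with Tuesday 2016-07-26.
Last Tuesday of August 2016: 2016-08-30.

2016-06-28, 2016-07-26, 2016-08-30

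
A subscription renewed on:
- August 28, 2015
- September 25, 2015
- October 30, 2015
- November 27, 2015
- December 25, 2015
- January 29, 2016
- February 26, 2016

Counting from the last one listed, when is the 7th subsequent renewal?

All Fridays; the gaps (28, 35, 28, 28, 35, 28) vary with month length.
This is the last Friday of each month.
March 2016 ends with Friday March 25, 2016.
April 2016 ends with Friday April 29, 2016.
Last Friday of May 2016: May 27, 2016.
June 2016 ends with Friday June 24, 2016.
July 2016 ends with Friday July 29, 2016.
Last Friday of August 2016: August 26, 2016.
September 2016 ends with Friday September 30, 2016.

September 30, 2016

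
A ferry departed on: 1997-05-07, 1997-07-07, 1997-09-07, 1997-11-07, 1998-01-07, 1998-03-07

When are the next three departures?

Gaps: 61, 62, 61, 61, 59 days — not constant. Every event is on the 7th of the month.
Pattern: the 7th of every 2 months.
May 1998: 1998-05-07.
Next: July 1998 → 1998-07-07.
September 1998: 1998-09-07.

1998-05-07, 1998-07-07, 1998-09-07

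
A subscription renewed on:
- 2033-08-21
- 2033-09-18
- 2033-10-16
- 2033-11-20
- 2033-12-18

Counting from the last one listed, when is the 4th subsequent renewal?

2034-04-16

All dates are Sundays, 28, 28, 35, 28 days apart.
Specifically, the 3rd Sunday of each month.
3rd Sunday of January 2034: 2034-01-15.
3rd Sunday of February 2034: 2034-02-19.
3rd Sunday of March 2034: 2034-03-19.
3rd Sunday of April 2034: 2034-04-16.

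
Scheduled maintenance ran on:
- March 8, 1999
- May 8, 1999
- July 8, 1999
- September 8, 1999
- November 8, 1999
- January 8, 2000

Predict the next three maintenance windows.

Each date is the 8th; the gaps (61, 61, 62, 61, 61) track the month lengths.
The rule is the 8th of every 2 months.
Next: March 2000 → March 8, 2000.
May 2000: May 8, 2000.
Next: July 2000 → July 8, 2000.

March 8, 2000; May 8, 2000; July 8, 2000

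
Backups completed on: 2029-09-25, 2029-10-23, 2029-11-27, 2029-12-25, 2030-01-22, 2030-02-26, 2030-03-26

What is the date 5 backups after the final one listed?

2030-08-27

Gaps: 28, 35, 28, 28, 35, 28 days — a mix of 28 and 35. Every date is a Tuesday.
Each is the 4th Tuesday of its month.
April 2030 — 4th Tuesday is 2030-04-23.
May 2030 — 4th Tuesday is 2030-05-28.
June 2030 — 4th Tuesday is 2030-06-25.
July 2030 — 4th Tuesday is 2030-07-23.
August 2030 — 4th Tuesday is 2030-08-27.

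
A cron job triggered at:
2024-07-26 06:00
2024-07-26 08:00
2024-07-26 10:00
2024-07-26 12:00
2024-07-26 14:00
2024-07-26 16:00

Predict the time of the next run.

2024-07-26 18:00

Spacing: 2, 2, 2, 2, 2 h — constant 2 h.
2024-07-26 16:00 + 2 h = 2024-07-26 18:00.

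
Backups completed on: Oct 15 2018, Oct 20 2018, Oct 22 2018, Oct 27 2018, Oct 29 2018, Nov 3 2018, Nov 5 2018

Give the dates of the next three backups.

Every event lands on a Monday or Saturday (gaps cycle 5, 2, 5, 2, 5, 2).
So the schedule is: every Monday and Saturday.
The following Saturday is Nov 10 2018.
The following Monday is Nov 12 2018.
The following Saturday is Nov 17 2018.

Nov 10 2018, Nov 12 2018, Nov 17 2018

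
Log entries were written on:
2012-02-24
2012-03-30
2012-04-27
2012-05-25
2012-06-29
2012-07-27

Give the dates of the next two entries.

All Fridays; the gaps (35, 28, 28, 35, 28) vary with month length.
This is the last Friday of each month.
August 2012 ends with Friday 2012-08-31.
Last Friday of September 2012: 2012-09-28.

2012-08-31, 2012-09-28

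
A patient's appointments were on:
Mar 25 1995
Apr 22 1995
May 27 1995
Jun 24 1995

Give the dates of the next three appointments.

Jul 22 1995, Aug 26 1995, Sep 23 1995

Gaps: 28, 35, 28 days — a mix of 28 and 35. Every date is a Saturday.
Each is the 4th Saturday of its month.
July 1995 — 4th Saturday is Jul 22 1995.
4th Saturday of August 1995: Aug 26 1995.
September 1995 — 4th Saturday is Sep 23 1995.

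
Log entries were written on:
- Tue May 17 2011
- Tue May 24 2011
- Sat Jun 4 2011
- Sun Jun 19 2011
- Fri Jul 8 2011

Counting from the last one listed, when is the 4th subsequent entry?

Intervals are 7, 11, 15, 19 days — an arithmetic progression with common difference 4.
Next gap: 23 days. Fri Jul 8 2011 + 23 days = Sun Jul 31 2011.
Next gap: 27 days. Sun Jul 31 2011 + 27 days = Sat Aug 27 2011.
Next gap: 31 days. Sat Aug 27 2011 + 31 days = Tue Sep 27 2011.
Next gap: 35 days. Tue Sep 27 2011 + 35 days = Tue Nov 1 2011.

Tue Nov 1 2011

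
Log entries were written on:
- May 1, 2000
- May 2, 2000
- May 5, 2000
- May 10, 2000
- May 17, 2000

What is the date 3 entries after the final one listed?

June 19, 2000

The spacing grows by 2 each time: 1, 3, 5, 7 days.
Next gap: 9 days. May 17, 2000 + 9 days = May 26, 2000.
Next gap: 11 days. May 26, 2000 + 11 days = June 6, 2000.
Next gap: 13 days. June 6, 2000 + 13 days = June 19, 2000.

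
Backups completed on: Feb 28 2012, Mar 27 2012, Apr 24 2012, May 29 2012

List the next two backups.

Jun 26 2012, Jul 31 2012

All Tuesdays; the gaps (28, 28, 35) vary with month length.
This is the last Tuesday of each month.
Last Tuesday of June 2012: Jun 26 2012.
Last Tuesday of July 2012: Jul 31 2012.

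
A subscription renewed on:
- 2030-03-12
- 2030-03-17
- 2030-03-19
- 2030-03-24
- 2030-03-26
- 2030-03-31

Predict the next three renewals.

Gaps: 5, 2, 5, 2, 5 days — not constant, but cyclic with period 2.
The events fall on every Tuesday and Sunday.
Next Tuesday: 2030-04-02.
Next Sunday: 2030-04-07.
Next Tuesday: 2030-04-09.

2030-04-02, 2030-04-07, 2030-04-09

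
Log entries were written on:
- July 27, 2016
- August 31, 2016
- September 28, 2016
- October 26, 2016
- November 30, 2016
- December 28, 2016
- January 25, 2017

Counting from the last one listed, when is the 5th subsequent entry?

June 28, 2017

All Wednesdays; the gaps (35, 28, 28, 35, 28, 28) vary with month length.
This is the last Wednesday of each month.
Last Wednesday of February 2017: February 22, 2017.
March 2017 ends with Wednesday March 29, 2017.
Last Wednesday of April 2017: April 26, 2017.
Last Wednesday of May 2017: May 31, 2017.
Last Wednesday of June 2017: June 28, 2017.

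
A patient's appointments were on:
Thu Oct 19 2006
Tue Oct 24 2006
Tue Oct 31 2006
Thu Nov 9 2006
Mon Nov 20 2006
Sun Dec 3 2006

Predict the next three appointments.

The spacing grows by 2 each time: 5, 7, 9, 11, 13 days.
Next gap: 15 days. Sun Dec 3 2006 + 15 days = Mon Dec 18 2006.
Next gap: 17 days. Mon Dec 18 2006 + 17 days = Thu Jan 4 2007.
Next gap: 19 days. Thu Jan 4 2007 + 19 days = Tue Jan 23 2007.

Mon Dec 18 2006, Thu Jan 4 2007, Tue Jan 23 2007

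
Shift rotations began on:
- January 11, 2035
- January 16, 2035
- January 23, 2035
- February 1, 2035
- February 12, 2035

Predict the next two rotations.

The spacing grows by 2 each time: 5, 7, 9, 11 days.
Next gap: 13 days. February 12, 2035 + 13 days = February 25, 2035.
Next gap: 15 days. February 25, 2035 + 15 days = March 12, 2035.

February 25, 2035; March 12, 2035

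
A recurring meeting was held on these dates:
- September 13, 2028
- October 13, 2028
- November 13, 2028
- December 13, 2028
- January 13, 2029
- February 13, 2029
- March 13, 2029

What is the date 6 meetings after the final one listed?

The day-of-month is always 13 (30, 31, 30, 31, 31, 28 days between events).
So this recurs on the 13th of each month.
Next: April 2029 → April 13, 2029.
May 2029: May 13, 2029.
Next: June 2029 → June 13, 2029.
Next: July 2029 → July 13, 2029.
Next: August 2029 → August 13, 2029.
September 2029: September 13, 2029.

September 13, 2029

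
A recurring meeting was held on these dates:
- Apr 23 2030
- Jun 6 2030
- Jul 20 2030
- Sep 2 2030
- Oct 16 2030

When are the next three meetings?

Nov 29 2030, Jan 12 2031, Feb 25 2031

Gaps between consecutive events: 44, 44, 44, 44 days — a constant 44-day interval.
Oct 16 2030 + 44 days = Nov 29 2030.
Nov 29 2030 + 44 days = Jan 12 2031.
Jan 12 2031 + 44 days = Feb 25 2031.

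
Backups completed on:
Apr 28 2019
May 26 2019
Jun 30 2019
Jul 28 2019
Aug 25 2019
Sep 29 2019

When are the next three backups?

Oct 27 2019, Nov 24 2019, Dec 29 2019

These are Sundays with 28, 35, 28, 28, 35-day gaps.
Each is the final Sunday of its month — Jun 30 2019 is past the 28th, so '4th Sunday' doesn't fit.
Last Sunday of October 2019: Oct 27 2019.
November 2019 ends with Sunday Nov 24 2019.
December 2019 ends with Sunday Dec 29 2019.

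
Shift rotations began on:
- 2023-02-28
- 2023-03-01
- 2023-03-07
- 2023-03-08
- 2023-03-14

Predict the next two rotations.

Gaps: 1, 6, 1, 6 days — not constant, but cyclic with period 2.
The events fall on every Tuesday and Wednesday.
Next Wednesday: 2023-03-15.
The following Tuesday is 2023-03-21.

2023-03-15, 2023-03-21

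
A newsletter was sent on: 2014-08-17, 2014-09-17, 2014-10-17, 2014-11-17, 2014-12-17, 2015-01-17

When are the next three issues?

2015-02-17, 2015-03-17, 2015-04-17

Each date is the 17th; the gaps (31, 30, 31, 30, 31) track the month lengths.
The rule is the 17th of each month.
February 2015: 2015-02-17.
Next: March 2015 → 2015-03-17.
April 2015: 2015-04-17.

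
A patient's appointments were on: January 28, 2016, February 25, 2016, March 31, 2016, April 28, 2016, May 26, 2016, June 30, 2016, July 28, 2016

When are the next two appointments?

All Thursdays; the gaps (28, 35, 28, 28, 35, 28) vary with month length.
This is the last Thursday of each month.
August 2016 ends with Thursday August 25, 2016.
September 2016 ends with Thursday September 29, 2016.

August 25, 2016; September 29, 2016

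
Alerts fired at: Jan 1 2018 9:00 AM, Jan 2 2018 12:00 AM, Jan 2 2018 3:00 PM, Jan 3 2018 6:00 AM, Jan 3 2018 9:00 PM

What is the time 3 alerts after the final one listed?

Jan 5 2018 6:00 PM

Spacing: 15, 15, 15, 15 h — constant 15 h.
Jan 3 2018 9:00 PM + 15 h = Jan 4 2018 12:00 PM.
Jan 4 2018 12:00 PM + 15 h = Jan 5 2018 3:00 AM.
Jan 5 2018 3:00 AM + 15 h = Jan 5 2018 6:00 PM.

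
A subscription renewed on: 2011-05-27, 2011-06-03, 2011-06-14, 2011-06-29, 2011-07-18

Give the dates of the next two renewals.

2011-08-10, 2011-09-06

Intervals are 7, 11, 15, 19 days — an arithmetic progression with common difference 4.
Next gap: 23 days. 2011-07-18 + 23 days = 2011-08-10.
Next gap: 27 days. 2011-08-10 + 27 days = 2011-09-06.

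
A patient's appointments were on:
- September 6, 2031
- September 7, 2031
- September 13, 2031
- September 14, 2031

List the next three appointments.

Gaps: 1, 6, 1 days — not constant, but cyclic with period 2.
The events fall on every Saturday and Sunday.
Next Saturday: September 20, 2031.
The following Sunday is September 21, 2031.
Next Saturday: September 27, 2031.

September 20, 2031; September 21, 2031; September 27, 2031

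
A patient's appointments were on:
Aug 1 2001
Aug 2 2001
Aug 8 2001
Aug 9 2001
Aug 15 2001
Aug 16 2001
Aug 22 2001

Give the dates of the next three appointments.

Gaps: 1, 6, 1, 6, 1, 6 days — not constant, but cyclic with period 2.
The events fall on every Wednesday and Thursday.
The following Thursday is Aug 23 2001.
The following Wednesday is Aug 29 2001.
Next Thursday: Aug 30 2001.

Aug 23 2001, Aug 29 2001, Aug 30 2001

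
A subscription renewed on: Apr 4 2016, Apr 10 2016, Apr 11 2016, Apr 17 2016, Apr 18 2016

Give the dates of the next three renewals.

Apr 24 2016, Apr 25 2016, May 1 2016

Every event lands on a Monday or Sunday (gaps cycle 6, 1, 6, 1).
So the schedule is: every Monday and Sunday.
The following Sunday is Apr 24 2016.
The following Monday is Apr 25 2016.
The following Sunday is May 1 2016.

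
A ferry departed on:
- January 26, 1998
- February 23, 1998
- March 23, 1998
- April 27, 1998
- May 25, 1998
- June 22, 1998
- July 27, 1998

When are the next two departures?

August 24, 1998; September 28, 1998

Gaps: 28, 28, 35, 28, 28, 35 days — a mix of 28 and 35. Every date is a Monday.
Each is the 4th Monday of its month.
4th Monday of August 1998: August 24, 1998.
4th Monday of September 1998: September 28, 1998.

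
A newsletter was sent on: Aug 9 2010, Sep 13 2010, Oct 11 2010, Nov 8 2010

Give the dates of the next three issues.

Dec 13 2010, Jan 10 2011, Feb 14 2011

Gaps: 35, 28, 28 days — a mix of 28 and 35. Every date is a Monday.
Each is the 2nd Monday of its month.
2nd Monday of December 2010: Dec 13 2010.
January 2011 — 2nd Monday is Jan 10 2011.
February 2011 — 2nd Monday is Feb 14 2011.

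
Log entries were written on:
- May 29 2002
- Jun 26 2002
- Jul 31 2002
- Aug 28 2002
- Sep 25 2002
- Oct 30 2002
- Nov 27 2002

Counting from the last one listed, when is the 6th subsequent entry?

Every date is a Wednesday; gaps 28, 35, 28, 28, 35, 28 days.
Each is the last Wednesday of its month (at least one falls on the 29th or later, ruling out '4th Wednesday').
December 2002 ends with Wednesday Dec 25 2002.
Last Wednesday of January 2003: Jan 29 2003.
Last Wednesday of February 2003: Feb 26 2003.
March 2003 ends with Wednesday Mar 26 2003.
Last Wednesday of April 2003: Apr 30 2003.
Last Wednesday of May 2003: May 28 2003.

May 28 2003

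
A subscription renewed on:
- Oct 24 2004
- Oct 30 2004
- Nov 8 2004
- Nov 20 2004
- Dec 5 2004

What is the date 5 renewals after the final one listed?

Apr 4 2005

Gaps: 6, 9, 12, 15 days — each gap is 3 larger than the previous one.
Next gap: 18 days. Dec 5 2004 + 18 days = Dec 23 2004.
Next gap: 21 days. Dec 23 2004 + 21 days = Jan 13 2005.
Next gap: 24 days. Jan 13 2005 + 24 days = Feb 6 2005.
Next gap: 27 days. Feb 6 2005 + 27 days = Mar 5 2005.
Next gap: 30 days. Mar 5 2005 + 30 days = Apr 4 2005.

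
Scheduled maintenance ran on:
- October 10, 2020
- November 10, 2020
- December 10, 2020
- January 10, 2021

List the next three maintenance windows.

The day-of-month is always 10 (31, 30, 31 days between events).
So this recurs on the 10th of each month.
February 2021: February 10, 2021.
March 2021: March 10, 2021.
Next: April 2021 → April 10, 2021.

February 10, 2021; March 10, 2021; April 10, 2021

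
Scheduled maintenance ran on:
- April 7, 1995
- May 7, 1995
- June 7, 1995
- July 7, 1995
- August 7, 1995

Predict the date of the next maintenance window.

September 7, 1995

Each date is the 7th; the gaps (30, 31, 30, 31) track the month lengths.
The rule is the 7th of each month.
Next: September 1995 → September 7, 1995.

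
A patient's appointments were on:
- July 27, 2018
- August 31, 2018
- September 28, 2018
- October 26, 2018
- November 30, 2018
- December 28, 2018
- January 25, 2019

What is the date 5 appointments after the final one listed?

Every date is a Friday; gaps 35, 28, 28, 35, 28, 28 days.
Each is the last Friday of its month (at least one falls on the 29th or later, ruling out '4th Friday').
February 2019 ends with Friday February 22, 2019.
March 2019 ends with Friday March 29, 2019.
Last Friday of April 2019: April 26, 2019.
May 2019 ends with Friday May 31, 2019.
Last Friday of June 2019: June 28, 2019.

June 28, 2019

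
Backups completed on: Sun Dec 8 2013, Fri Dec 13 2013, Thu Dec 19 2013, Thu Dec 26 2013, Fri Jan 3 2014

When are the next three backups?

The spacing grows by 1 each time: 5, 6, 7, 8 days.
Next gap: 9 days. Fri Jan 3 2014 + 9 days = Sun Jan 12 2014.
Next gap: 10 days. Sun Jan 12 2014 + 10 days = Wed Jan 22 2014.
Next gap: 11 days. Wed Jan 22 2014 + 11 days = Sun Feb 2 2014.

Sun Jan 12 2014, Wed Jan 22 2014, Sun Feb 2 2014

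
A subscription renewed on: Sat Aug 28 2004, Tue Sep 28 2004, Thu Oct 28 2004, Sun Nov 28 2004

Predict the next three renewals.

The day-of-month is always 28 (31, 30, 31 days between events).
So this recurs on the 28th of each month.
Next: December 2004 → Tue Dec 28 2004.
January 2005: Fri Jan 28 2005.
Next: February 2005 → Mon Feb 28 2005.

Tue Dec 28 2004, Fri Jan 28 2005, Mon Feb 28 2005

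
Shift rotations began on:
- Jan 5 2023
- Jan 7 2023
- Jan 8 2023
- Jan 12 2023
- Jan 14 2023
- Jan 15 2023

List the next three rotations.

Every event lands on a Thursday or Saturday or Sunday (gaps cycle 2, 1, 4, 2, 1).
So the schedule is: every Thursday, Saturday and Sunday.
Next Thursday: Jan 19 2023.
The following Saturday is Jan 21 2023.
Next Sunday: Jan 22 2023.

Jan 19 2023, Jan 21 2023, Jan 22 2023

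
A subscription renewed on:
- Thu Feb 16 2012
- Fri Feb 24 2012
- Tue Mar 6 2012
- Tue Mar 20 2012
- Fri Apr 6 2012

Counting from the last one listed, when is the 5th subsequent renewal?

The spacing grows by 3 each time: 8, 11, 14, 17 days.
Next gap: 20 days. Fri Apr 6 2012 + 20 days = Thu Apr 26 2012.
Next gap: 23 days. Thu Apr 26 2012 + 23 days = Sat May 19 2012.
Next gap: 26 days. Sat May 19 2012 + 26 days = Thu Jun 14 2012.
Next gap: 29 days. Thu Jun 14 2012 + 29 days = Fri Jul 13 2012.
Next gap: 32 days. Fri Jul 13 2012 + 32 days = Tue Aug 14 2012.

Tue Aug 14 2012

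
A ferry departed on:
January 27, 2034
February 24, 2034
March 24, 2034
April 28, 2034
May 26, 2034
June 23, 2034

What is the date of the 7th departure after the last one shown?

All dates are Fridays, 28, 28, 35, 28, 28 days apart.
Specifically, the 4th Friday of each month.
4th Friday of July 2034: July 28, 2034.
August 2034 — 4th Friday is August 25, 2034.
4th Friday of September 2034: September 22, 2034.
October 2034 — 4th Friday is October 27, 2034.
November 2034 — 4th Friday is November 24, 2034.
4th Friday of December 2034: December 22, 2034.
January 2035 — 4th Friday is January 26, 2035.

January 26, 2035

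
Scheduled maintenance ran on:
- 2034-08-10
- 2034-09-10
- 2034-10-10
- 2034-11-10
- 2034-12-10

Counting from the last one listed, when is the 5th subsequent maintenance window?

2035-05-10

The day-of-month is always 10 (31, 30, 31, 30 days between events).
So this recurs on the 10th of each month.
Next: January 2035 → 2035-01-10.
February 2035: 2035-02-10.
March 2035: 2035-03-10.
Next: April 2035 → 2035-04-10.
May 2035: 2035-05-10.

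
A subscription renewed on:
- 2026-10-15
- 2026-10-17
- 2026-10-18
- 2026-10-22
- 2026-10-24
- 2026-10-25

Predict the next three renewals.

The gap pattern 2, 1, 4, 2, 1 repeats every 3 events.
These are the Thursdays, Saturdays and Sundays of each week.
The following Thursday is 2026-10-29.
Next Saturday: 2026-10-31.
Next Sunday: 2026-11-01.

2026-10-29, 2026-10-31, 2026-11-01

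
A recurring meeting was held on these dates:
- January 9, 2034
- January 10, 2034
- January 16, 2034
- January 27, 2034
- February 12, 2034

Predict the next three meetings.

March 5, 2034; March 31, 2034; May 1, 2034

Gaps: 1, 6, 11, 16 days — each gap is 5 larger than the previous one.
Next gap: 21 days. February 12, 2034 + 21 days = March 5, 2034.
Next gap: 26 days. March 5, 2034 + 26 days = March 31, 2034.
Next gap: 31 days. March 31, 2034 + 31 days = May 1, 2034.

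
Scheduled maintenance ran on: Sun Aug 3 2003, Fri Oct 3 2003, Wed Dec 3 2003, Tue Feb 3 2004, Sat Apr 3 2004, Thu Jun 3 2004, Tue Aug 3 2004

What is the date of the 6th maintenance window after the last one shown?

Each date is the 3rd; the gaps (61, 61, 62, 60, 61, 61) track the month lengths.
The rule is the 3rd of every 2 months.
October 2004: Sun Oct 3 2004.
Next: December 2004 → Fri Dec 3 2004.
Next: February 2005 → Thu Feb 3 2005.
Next: April 2005 → Sun Apr 3 2005.
Next: June 2005 → Fri Jun 3 2005.
August 2005: Wed Aug 3 2005.

Wed Aug 3 2005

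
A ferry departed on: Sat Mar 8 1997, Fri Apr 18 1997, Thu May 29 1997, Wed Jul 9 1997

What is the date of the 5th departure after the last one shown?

Fri Jan 30 1998

Gaps between consecutive events: 41, 41, 41 days — a constant 41-day interval.
Wed Jul 9 1997 + 41 days = Tue Aug 19 1997.
Tue Aug 19 1997 + 41 days = Mon Sep 29 1997.
Mon Sep 29 1997 + 41 days = Sun Nov 9 1997.
Sun Nov 9 1997 + 41 days = Sat Dec 20 1997.
Sat Dec 20 1997 + 41 days = Fri Jan 30 1998.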